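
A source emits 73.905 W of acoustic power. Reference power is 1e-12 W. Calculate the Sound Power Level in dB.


Given values:
  W = 73.905 W
  W_ref = 1e-12 W
Formula: SWL = 10 * log10(W / W_ref)
Compute ratio: W / W_ref = 73905000000000
Compute log10: log10(73905000000000) = 13.868674
Multiply: SWL = 10 * 13.868674 = 138.69

138.69 dB


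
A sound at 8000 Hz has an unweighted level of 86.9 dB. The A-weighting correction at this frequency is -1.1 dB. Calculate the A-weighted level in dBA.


Given values:
  SPL = 86.9 dB
  A-weighting at 8000 Hz = -1.1 dB
Formula: L_A = SPL + A_weight
L_A = 86.9 + (-1.1)
L_A = 85.8

85.8 dBA


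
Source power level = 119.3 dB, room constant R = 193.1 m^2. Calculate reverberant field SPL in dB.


Given values:
  Lw = 119.3 dB, R = 193.1 m^2
Formula: SPL = Lw + 10 * log10(4 / R)
Compute 4 / R = 4 / 193.1 = 0.020715
Compute 10 * log10(0.020715) = -16.8372
SPL = 119.3 + (-16.8372) = 102.46

102.46 dB


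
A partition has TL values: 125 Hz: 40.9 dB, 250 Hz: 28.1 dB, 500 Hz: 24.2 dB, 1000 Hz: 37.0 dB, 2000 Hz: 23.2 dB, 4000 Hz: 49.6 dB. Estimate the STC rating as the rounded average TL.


Given TL values at each frequency:
  125 Hz: 40.9 dB
  250 Hz: 28.1 dB
  500 Hz: 24.2 dB
  1000 Hz: 37.0 dB
  2000 Hz: 23.2 dB
  4000 Hz: 49.6 dB
Formula: STC ~ round(average of TL values)
Sum = 40.9 + 28.1 + 24.2 + 37.0 + 23.2 + 49.6 = 203.0
Average = 203.0 / 6 = 33.83
Rounded: 34

34


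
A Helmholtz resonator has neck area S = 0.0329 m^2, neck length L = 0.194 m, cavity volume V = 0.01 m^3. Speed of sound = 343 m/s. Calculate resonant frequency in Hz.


Given values:
  S = 0.0329 m^2, L = 0.194 m, V = 0.01 m^3, c = 343 m/s
Formula: f = (c / (2*pi)) * sqrt(S / (V * L))
Compute V * L = 0.01 * 0.194 = 0.00194
Compute S / (V * L) = 0.0329 / 0.00194 = 16.9588
Compute sqrt(16.9588) = 4.118106
Compute c / (2*pi) = 343 / 6.283185 = 54.590148
f = 54.590148 * 4.118106 = 224.81

224.81 Hz


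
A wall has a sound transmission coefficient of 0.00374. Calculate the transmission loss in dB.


Given values:
  tau = 0.00374
Formula: TL = 10 * log10(1 / tau)
Compute 1 / tau = 1 / 0.00374 = 267.3797
Compute log10(267.3797) = 2.427128
TL = 10 * 2.427128 = 24.27

24.27 dB


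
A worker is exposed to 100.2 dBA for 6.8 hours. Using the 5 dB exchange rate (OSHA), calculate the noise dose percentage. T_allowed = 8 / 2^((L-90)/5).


Given values:
  L = 100.2 dBA, T = 6.8 hours
Formula: T_allowed = 8 / 2^((L - 90) / 5)
Compute exponent: (100.2 - 90) / 5 = 2.04
Compute 2^(2.04) = 4.112455
T_allowed = 8 / 4.112455 = 1.94531 hours
Dose = (T / T_allowed) * 100
Dose = (6.8 / 1.94531) * 100 = 349.56

349.56 %


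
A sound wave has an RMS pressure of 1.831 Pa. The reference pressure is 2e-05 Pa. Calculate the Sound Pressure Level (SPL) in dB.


Given values:
  p = 1.831 Pa
  p_ref = 2e-05 Pa
Formula: SPL = 20 * log10(p / p_ref)
Compute ratio: p / p_ref = 1.831 / 2e-05 = 91550
Compute log10: log10(91550) = 4.961658
Multiply: SPL = 20 * 4.961658 = 99.23

99.23 dB


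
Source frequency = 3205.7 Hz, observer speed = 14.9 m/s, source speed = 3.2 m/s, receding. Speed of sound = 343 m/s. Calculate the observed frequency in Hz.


Given values:
  f_s = 3205.7 Hz, v_o = 14.9 m/s, v_s = 3.2 m/s
  Direction: receding
Formula: f_o = f_s * (c - v_o) / (c + v_s)
Numerator: c - v_o = 343 - 14.9 = 328.1
Denominator: c + v_s = 343 + 3.2 = 346.2
f_o = 3205.7 * 328.1 / 346.2 = 3038.1

3038.1 Hz


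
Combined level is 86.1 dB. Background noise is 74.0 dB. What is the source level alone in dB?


Given values:
  L_total = 86.1 dB, L_bg = 74.0 dB
Formula: L_source = 10 * log10(10^(L_total/10) - 10^(L_bg/10))
Convert to linear:
  10^(86.1/10) = 407380277.8041
  10^(74.0/10) = 25118864.3151
Difference: 407380277.8041 - 25118864.3151 = 382261413.489
L_source = 10 * log10(382261413.489) = 85.82

85.82 dB


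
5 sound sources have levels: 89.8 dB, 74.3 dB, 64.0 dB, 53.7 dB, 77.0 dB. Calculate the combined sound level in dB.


Formula: L_total = 10 * log10( sum(10^(Li/10)) )
  Source 1: 10^(89.8/10) = 954992586.0214
  Source 2: 10^(74.3/10) = 26915348.0393
  Source 3: 10^(64.0/10) = 2511886.4315
  Source 4: 10^(53.7/10) = 234422.8815
  Source 5: 10^(77.0/10) = 50118723.3627
Sum of linear values = 1034772966.7364
L_total = 10 * log10(1034772966.7364) = 90.15

90.15 dB


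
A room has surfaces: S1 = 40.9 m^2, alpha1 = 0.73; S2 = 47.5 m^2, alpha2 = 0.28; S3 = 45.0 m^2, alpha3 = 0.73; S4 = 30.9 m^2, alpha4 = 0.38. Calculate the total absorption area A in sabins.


Given surfaces:
  Surface 1: 40.9 * 0.73 = 29.857
  Surface 2: 47.5 * 0.28 = 13.3
  Surface 3: 45.0 * 0.73 = 32.85
  Surface 4: 30.9 * 0.38 = 11.742
Formula: A = sum(Si * alpha_i)
A = 29.857 + 13.3 + 32.85 + 11.742
A = 87.75

87.75 sabins


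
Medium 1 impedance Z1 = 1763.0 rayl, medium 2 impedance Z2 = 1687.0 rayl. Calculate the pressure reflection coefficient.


Given values:
  Z1 = 1763.0 rayl, Z2 = 1687.0 rayl
Formula: R = (Z2 - Z1) / (Z2 + Z1)
Numerator: Z2 - Z1 = 1687.0 - 1763.0 = -76.0
Denominator: Z2 + Z1 = 1687.0 + 1763.0 = 3450.0
R = -76.0 / 3450.0 = -0.022

-0.022


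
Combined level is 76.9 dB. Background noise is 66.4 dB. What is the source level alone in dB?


Given values:
  L_total = 76.9 dB, L_bg = 66.4 dB
Formula: L_source = 10 * log10(10^(L_total/10) - 10^(L_bg/10))
Convert to linear:
  10^(76.9/10) = 48977881.9368
  10^(66.4/10) = 4365158.3224
Difference: 48977881.9368 - 4365158.3224 = 44612723.6144
L_source = 10 * log10(44612723.6144) = 76.49

76.49 dB


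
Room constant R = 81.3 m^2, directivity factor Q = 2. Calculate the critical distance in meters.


Given values:
  R = 81.3 m^2, Q = 2
Formula: d_c = 0.141 * sqrt(Q * R)
Compute Q * R = 2 * 81.3 = 162.6
Compute sqrt(162.6) = 12.7515
d_c = 0.141 * 12.7515 = 1.798

1.798 m


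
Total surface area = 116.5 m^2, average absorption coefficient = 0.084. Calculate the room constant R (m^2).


Given values:
  S = 116.5 m^2, alpha = 0.084
Formula: R = S * alpha / (1 - alpha)
Numerator: 116.5 * 0.084 = 9.786
Denominator: 1 - 0.084 = 0.916
R = 9.786 / 0.916 = 10.68

10.68 m^2


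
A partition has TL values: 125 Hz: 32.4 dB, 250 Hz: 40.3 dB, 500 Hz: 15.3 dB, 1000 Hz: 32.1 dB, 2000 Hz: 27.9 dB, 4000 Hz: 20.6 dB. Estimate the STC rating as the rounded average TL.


Given TL values at each frequency:
  125 Hz: 32.4 dB
  250 Hz: 40.3 dB
  500 Hz: 15.3 dB
  1000 Hz: 32.1 dB
  2000 Hz: 27.9 dB
  4000 Hz: 20.6 dB
Formula: STC ~ round(average of TL values)
Sum = 32.4 + 40.3 + 15.3 + 32.1 + 27.9 + 20.6 = 168.6
Average = 168.6 / 6 = 28.1
Rounded: 28

28


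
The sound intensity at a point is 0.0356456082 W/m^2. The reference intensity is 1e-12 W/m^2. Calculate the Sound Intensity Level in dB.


Given values:
  I = 0.0356456082 W/m^2
  I_ref = 1e-12 W/m^2
Formula: SIL = 10 * log10(I / I_ref)
Compute ratio: I / I_ref = 35645608200
Compute log10: log10(35645608200) = 10.552006
Multiply: SIL = 10 * 10.552006 = 105.52

105.52 dB


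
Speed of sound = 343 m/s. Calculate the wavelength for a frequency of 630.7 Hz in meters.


Given values:
  c = 343 m/s, f = 630.7 Hz
Formula: lambda = c / f
lambda = 343 / 630.7
lambda = 0.5438

0.5438 m


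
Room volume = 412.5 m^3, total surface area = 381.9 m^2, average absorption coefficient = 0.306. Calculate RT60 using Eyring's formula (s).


Given values:
  V = 412.5 m^3, S = 381.9 m^2, alpha = 0.306
Formula: RT60 = 0.161 * V / (-S * ln(1 - alpha))
Compute ln(1 - 0.306) = ln(0.694) = -0.365283
Denominator: -381.9 * -0.365283 = 139.5016
Numerator: 0.161 * 412.5 = 66.4125
RT60 = 66.4125 / 139.5016 = 0.476

0.476 s


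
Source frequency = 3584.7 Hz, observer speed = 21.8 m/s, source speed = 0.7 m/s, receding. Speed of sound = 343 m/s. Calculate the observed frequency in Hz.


Given values:
  f_s = 3584.7 Hz, v_o = 21.8 m/s, v_s = 0.7 m/s
  Direction: receding
Formula: f_o = f_s * (c - v_o) / (c + v_s)
Numerator: c - v_o = 343 - 21.8 = 321.2
Denominator: c + v_s = 343 + 0.7 = 343.7
f_o = 3584.7 * 321.2 / 343.7 = 3350.03

3350.03 Hz


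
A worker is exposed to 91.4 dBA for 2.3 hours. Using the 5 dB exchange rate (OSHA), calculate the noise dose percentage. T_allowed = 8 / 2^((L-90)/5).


Given values:
  L = 91.4 dBA, T = 2.3 hours
Formula: T_allowed = 8 / 2^((L - 90) / 5)
Compute exponent: (91.4 - 90) / 5 = 0.28
Compute 2^(0.28) = 1.214195
T_allowed = 8 / 1.214195 = 6.588728 hours
Dose = (T / T_allowed) * 100
Dose = (2.3 / 6.588728) * 100 = 34.91

34.91 %


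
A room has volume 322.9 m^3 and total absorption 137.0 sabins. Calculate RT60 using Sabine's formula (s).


Given values:
  V = 322.9 m^3
  A = 137.0 sabins
Formula: RT60 = 0.161 * V / A
Numerator: 0.161 * 322.9 = 51.9869
RT60 = 51.9869 / 137.0 = 0.379

0.379 s


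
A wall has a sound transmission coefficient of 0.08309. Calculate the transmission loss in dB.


Given values:
  tau = 0.08309
Formula: TL = 10 * log10(1 / tau)
Compute 1 / tau = 1 / 0.08309 = 12.0351
Compute log10(12.0351) = 1.08045
TL = 10 * 1.08045 = 10.8

10.8 dB


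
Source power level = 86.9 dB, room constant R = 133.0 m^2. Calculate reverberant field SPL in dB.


Given values:
  Lw = 86.9 dB, R = 133.0 m^2
Formula: SPL = Lw + 10 * log10(4 / R)
Compute 4 / R = 4 / 133.0 = 0.030075
Compute 10 * log10(0.030075) = -15.2179
SPL = 86.9 + (-15.2179) = 71.68

71.68 dB


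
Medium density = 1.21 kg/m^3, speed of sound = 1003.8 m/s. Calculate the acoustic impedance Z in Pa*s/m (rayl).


Given values:
  rho = 1.21 kg/m^3
  c = 1003.8 m/s
Formula: Z = rho * c
Z = 1.21 * 1003.8
Z = 1214.6

1214.6 rayl


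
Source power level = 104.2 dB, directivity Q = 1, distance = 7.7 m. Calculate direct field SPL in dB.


Given values:
  Lw = 104.2 dB, Q = 1, r = 7.7 m
Formula: SPL = Lw + 10 * log10(Q / (4 * pi * r^2))
Compute 4 * pi * r^2 = 4 * pi * 7.7^2 = 745.0601
Compute Q / denom = 1 / 745.0601 = 0.00134217
Compute 10 * log10(0.00134217) = -28.7219
SPL = 104.2 + (-28.7219) = 75.48

75.48 dB


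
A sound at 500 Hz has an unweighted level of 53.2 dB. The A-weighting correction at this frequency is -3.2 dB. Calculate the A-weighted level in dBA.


Given values:
  SPL = 53.2 dB
  A-weighting at 500 Hz = -3.2 dB
Formula: L_A = SPL + A_weight
L_A = 53.2 + (-3.2)
L_A = 50.0

50.0 dBA


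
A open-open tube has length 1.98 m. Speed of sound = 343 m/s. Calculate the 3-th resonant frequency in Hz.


Given values:
  Tube type: open-open, L = 1.98 m, c = 343 m/s, n = 3
Formula: f_n = n * c / (2 * L)
Compute 2 * L = 2 * 1.98 = 3.96
f = 3 * 343 / 3.96
f = 259.85

259.85 Hz


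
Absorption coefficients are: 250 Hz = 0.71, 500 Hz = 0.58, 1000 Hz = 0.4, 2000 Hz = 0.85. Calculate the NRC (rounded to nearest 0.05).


Given values:
  a_250 = 0.71, a_500 = 0.58
  a_1000 = 0.4, a_2000 = 0.85
Formula: NRC = (a250 + a500 + a1000 + a2000) / 4
Sum = 0.71 + 0.58 + 0.4 + 0.85 = 2.54
NRC = 2.54 / 4 = 0.635
Rounded to nearest 0.05: 0.65

0.65


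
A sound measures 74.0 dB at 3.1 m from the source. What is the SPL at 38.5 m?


Given values:
  SPL1 = 74.0 dB, r1 = 3.1 m, r2 = 38.5 m
Formula: SPL2 = SPL1 - 20 * log10(r2 / r1)
Compute ratio: r2 / r1 = 38.5 / 3.1 = 12.4194
Compute log10: log10(12.4194) = 1.094101
Compute drop: 20 * 1.094101 = 21.882
SPL2 = 74.0 - 21.882 = 52.12

52.12 dB


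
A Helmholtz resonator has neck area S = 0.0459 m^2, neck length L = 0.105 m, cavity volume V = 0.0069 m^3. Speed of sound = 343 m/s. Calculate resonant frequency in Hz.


Given values:
  S = 0.0459 m^2, L = 0.105 m, V = 0.0069 m^3, c = 343 m/s
Formula: f = (c / (2*pi)) * sqrt(S / (V * L))
Compute V * L = 0.0069 * 0.105 = 0.0007245
Compute S / (V * L) = 0.0459 / 0.0007245 = 63.354
Compute sqrt(63.354) = 7.959523
Compute c / (2*pi) = 343 / 6.283185 = 54.590148
f = 54.590148 * 7.959523 = 434.51

434.51 Hz


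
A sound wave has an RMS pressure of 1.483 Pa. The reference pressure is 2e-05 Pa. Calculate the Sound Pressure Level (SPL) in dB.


Given values:
  p = 1.483 Pa
  p_ref = 2e-05 Pa
Formula: SPL = 20 * log10(p / p_ref)
Compute ratio: p / p_ref = 1.483 / 2e-05 = 74150
Compute log10: log10(74150) = 4.870111
Multiply: SPL = 20 * 4.870111 = 97.4

97.4 dB


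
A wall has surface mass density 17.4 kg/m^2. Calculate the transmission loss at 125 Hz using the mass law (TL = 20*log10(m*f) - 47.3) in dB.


Given values:
  m = 17.4 kg/m^2, f = 125 Hz
Formula: TL = 20 * log10(m * f) - 47.3
Compute m * f = 17.4 * 125 = 2175.0
Compute log10(2175.0) = 3.337459
Compute 20 * 3.337459 = 66.7492
TL = 66.7492 - 47.3 = 19.45

19.45 dB


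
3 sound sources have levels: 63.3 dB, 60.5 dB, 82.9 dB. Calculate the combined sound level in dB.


Formula: L_total = 10 * log10( sum(10^(Li/10)) )
  Source 1: 10^(63.3/10) = 2137962.0895
  Source 2: 10^(60.5/10) = 1122018.4543
  Source 3: 10^(82.9/10) = 194984459.9758
Sum of linear values = 198244440.5196
L_total = 10 * log10(198244440.5196) = 82.97

82.97 dB


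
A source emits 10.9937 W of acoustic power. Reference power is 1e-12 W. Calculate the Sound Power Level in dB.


Given values:
  W = 10.9937 W
  W_ref = 1e-12 W
Formula: SWL = 10 * log10(W / W_ref)
Compute ratio: W / W_ref = 10993700000000
Compute log10: log10(10993700000000) = 13.041144
Multiply: SWL = 10 * 13.041144 = 130.41

130.41 dB


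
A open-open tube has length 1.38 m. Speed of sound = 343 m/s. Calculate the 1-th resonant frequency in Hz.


Given values:
  Tube type: open-open, L = 1.38 m, c = 343 m/s, n = 1
Formula: f_n = n * c / (2 * L)
Compute 2 * L = 2 * 1.38 = 2.76
f = 1 * 343 / 2.76
f = 124.28

124.28 Hz


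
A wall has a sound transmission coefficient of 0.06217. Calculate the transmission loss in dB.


Given values:
  tau = 0.06217
Formula: TL = 10 * log10(1 / tau)
Compute 1 / tau = 1 / 0.06217 = 16.0849
Compute log10(16.0849) = 1.206418
TL = 10 * 1.206418 = 12.06

12.06 dB


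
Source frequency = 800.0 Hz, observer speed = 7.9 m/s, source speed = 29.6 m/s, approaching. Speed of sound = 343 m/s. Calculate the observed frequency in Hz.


Given values:
  f_s = 800.0 Hz, v_o = 7.9 m/s, v_s = 29.6 m/s
  Direction: approaching
Formula: f_o = f_s * (c + v_o) / (c - v_s)
Numerator: c + v_o = 343 + 7.9 = 350.9
Denominator: c - v_s = 343 - 29.6 = 313.4
f_o = 800.0 * 350.9 / 313.4 = 895.72

895.72 Hz


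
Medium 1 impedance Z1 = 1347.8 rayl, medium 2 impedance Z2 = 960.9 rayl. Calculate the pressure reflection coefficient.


Given values:
  Z1 = 1347.8 rayl, Z2 = 960.9 rayl
Formula: R = (Z2 - Z1) / (Z2 + Z1)
Numerator: Z2 - Z1 = 960.9 - 1347.8 = -386.9
Denominator: Z2 + Z1 = 960.9 + 1347.8 = 2308.7
R = -386.9 / 2308.7 = -0.1676

-0.1676


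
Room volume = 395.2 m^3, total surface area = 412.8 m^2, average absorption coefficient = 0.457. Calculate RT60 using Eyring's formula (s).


Given values:
  V = 395.2 m^3, S = 412.8 m^2, alpha = 0.457
Formula: RT60 = 0.161 * V / (-S * ln(1 - alpha))
Compute ln(1 - 0.457) = ln(0.543) = -0.610646
Denominator: -412.8 * -0.610646 = 252.0747
Numerator: 0.161 * 395.2 = 63.6272
RT60 = 63.6272 / 252.0747 = 0.252

0.252 s


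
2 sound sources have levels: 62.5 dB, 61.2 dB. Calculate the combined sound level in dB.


Formula: L_total = 10 * log10( sum(10^(Li/10)) )
  Source 1: 10^(62.5/10) = 1778279.41
  Source 2: 10^(61.2/10) = 1318256.7386
Sum of linear values = 3096536.1486
L_total = 10 * log10(3096536.1486) = 64.91

64.91 dB


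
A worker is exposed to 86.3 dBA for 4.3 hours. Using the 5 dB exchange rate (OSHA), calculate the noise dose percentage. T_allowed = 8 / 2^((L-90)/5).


Given values:
  L = 86.3 dBA, T = 4.3 hours
Formula: T_allowed = 8 / 2^((L - 90) / 5)
Compute exponent: (86.3 - 90) / 5 = -0.74
Compute 2^(-0.74) = 0.598739
T_allowed = 8 / 0.598739 = 13.361415 hours
Dose = (T / T_allowed) * 100
Dose = (4.3 / 13.361415) * 100 = 32.18

32.18 %


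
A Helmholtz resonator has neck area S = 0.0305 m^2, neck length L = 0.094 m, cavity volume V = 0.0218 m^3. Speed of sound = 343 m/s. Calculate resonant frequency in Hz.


Given values:
  S = 0.0305 m^2, L = 0.094 m, V = 0.0218 m^3, c = 343 m/s
Formula: f = (c / (2*pi)) * sqrt(S / (V * L))
Compute V * L = 0.0218 * 0.094 = 0.0020492
Compute S / (V * L) = 0.0305 / 0.0020492 = 14.8839
Compute sqrt(14.8839) = 3.857966
Compute c / (2*pi) = 343 / 6.283185 = 54.590148
f = 54.590148 * 3.857966 = 210.61

210.61 Hz


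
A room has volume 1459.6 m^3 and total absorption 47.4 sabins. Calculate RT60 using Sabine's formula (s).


Given values:
  V = 1459.6 m^3
  A = 47.4 sabins
Formula: RT60 = 0.161 * V / A
Numerator: 0.161 * 1459.6 = 234.9956
RT60 = 234.9956 / 47.4 = 4.958

4.958 s


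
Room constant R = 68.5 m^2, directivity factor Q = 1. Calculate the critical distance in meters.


Given values:
  R = 68.5 m^2, Q = 1
Formula: d_c = 0.141 * sqrt(Q * R)
Compute Q * R = 1 * 68.5 = 68.5
Compute sqrt(68.5) = 8.2765
d_c = 0.141 * 8.2765 = 1.167

1.167 m


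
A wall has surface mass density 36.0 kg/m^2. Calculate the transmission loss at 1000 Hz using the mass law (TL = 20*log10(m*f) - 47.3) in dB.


Given values:
  m = 36.0 kg/m^2, f = 1000 Hz
Formula: TL = 20 * log10(m * f) - 47.3
Compute m * f = 36.0 * 1000 = 36000.0
Compute log10(36000.0) = 4.556303
Compute 20 * 4.556303 = 91.1261
TL = 91.1261 - 47.3 = 43.83

43.83 dB


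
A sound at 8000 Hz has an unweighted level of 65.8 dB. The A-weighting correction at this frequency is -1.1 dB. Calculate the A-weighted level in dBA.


Given values:
  SPL = 65.8 dB
  A-weighting at 8000 Hz = -1.1 dB
Formula: L_A = SPL + A_weight
L_A = 65.8 + (-1.1)
L_A = 64.7

64.7 dBA


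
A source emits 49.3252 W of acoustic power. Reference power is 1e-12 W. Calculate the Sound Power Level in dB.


Given values:
  W = 49.3252 W
  W_ref = 1e-12 W
Formula: SWL = 10 * log10(W / W_ref)
Compute ratio: W / W_ref = 49325200000000
Compute log10: log10(49325200000000) = 13.693069
Multiply: SWL = 10 * 13.693069 = 136.93

136.93 dB


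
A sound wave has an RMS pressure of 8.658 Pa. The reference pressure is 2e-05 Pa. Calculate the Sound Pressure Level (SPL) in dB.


Given values:
  p = 8.658 Pa
  p_ref = 2e-05 Pa
Formula: SPL = 20 * log10(p / p_ref)
Compute ratio: p / p_ref = 8.658 / 2e-05 = 432900
Compute log10: log10(432900) = 5.636388
Multiply: SPL = 20 * 5.636388 = 112.73

112.73 dB


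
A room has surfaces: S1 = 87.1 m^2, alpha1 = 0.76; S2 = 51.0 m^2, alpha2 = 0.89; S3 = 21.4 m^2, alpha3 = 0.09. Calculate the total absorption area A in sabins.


Given surfaces:
  Surface 1: 87.1 * 0.76 = 66.196
  Surface 2: 51.0 * 0.89 = 45.39
  Surface 3: 21.4 * 0.09 = 1.926
Formula: A = sum(Si * alpha_i)
A = 66.196 + 45.39 + 1.926
A = 113.51

113.51 sabins


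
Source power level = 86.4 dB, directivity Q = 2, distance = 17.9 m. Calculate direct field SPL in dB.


Given values:
  Lw = 86.4 dB, Q = 2, r = 17.9 m
Formula: SPL = Lw + 10 * log10(Q / (4 * pi * r^2))
Compute 4 * pi * r^2 = 4 * pi * 17.9^2 = 4026.3908
Compute Q / denom = 2 / 4026.3908 = 0.00049672
Compute 10 * log10(0.00049672) = -33.0389
SPL = 86.4 + (-33.0389) = 53.36

53.36 dB


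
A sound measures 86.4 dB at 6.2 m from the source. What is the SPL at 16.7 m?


Given values:
  SPL1 = 86.4 dB, r1 = 6.2 m, r2 = 16.7 m
Formula: SPL2 = SPL1 - 20 * log10(r2 / r1)
Compute ratio: r2 / r1 = 16.7 / 6.2 = 2.6935
Compute log10: log10(2.6935) = 0.430317
Compute drop: 20 * 0.430317 = 8.6063
SPL2 = 86.4 - 8.6063 = 77.79

77.79 dB


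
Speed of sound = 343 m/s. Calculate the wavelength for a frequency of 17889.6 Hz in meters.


Given values:
  c = 343 m/s, f = 17889.6 Hz
Formula: lambda = c / f
lambda = 343 / 17889.6
lambda = 0.0192

0.0192 m


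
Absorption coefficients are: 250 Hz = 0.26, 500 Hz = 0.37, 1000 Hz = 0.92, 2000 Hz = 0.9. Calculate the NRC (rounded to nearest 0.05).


Given values:
  a_250 = 0.26, a_500 = 0.37
  a_1000 = 0.92, a_2000 = 0.9
Formula: NRC = (a250 + a500 + a1000 + a2000) / 4
Sum = 0.26 + 0.37 + 0.92 + 0.9 = 2.45
NRC = 2.45 / 4 = 0.6125
Rounded to nearest 0.05: 0.6

0.6


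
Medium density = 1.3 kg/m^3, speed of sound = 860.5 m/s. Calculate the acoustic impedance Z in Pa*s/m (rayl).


Given values:
  rho = 1.3 kg/m^3
  c = 860.5 m/s
Formula: Z = rho * c
Z = 1.3 * 860.5
Z = 1118.65

1118.65 rayl


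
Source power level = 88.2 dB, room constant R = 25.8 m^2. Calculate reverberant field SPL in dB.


Given values:
  Lw = 88.2 dB, R = 25.8 m^2
Formula: SPL = Lw + 10 * log10(4 / R)
Compute 4 / R = 4 / 25.8 = 0.155039
Compute 10 * log10(0.155039) = -8.0956
SPL = 88.2 + (-8.0956) = 80.1

80.1 dB


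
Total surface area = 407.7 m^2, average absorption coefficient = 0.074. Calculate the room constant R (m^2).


Given values:
  S = 407.7 m^2, alpha = 0.074
Formula: R = S * alpha / (1 - alpha)
Numerator: 407.7 * 0.074 = 30.1698
Denominator: 1 - 0.074 = 0.926
R = 30.1698 / 0.926 = 32.58

32.58 m^2


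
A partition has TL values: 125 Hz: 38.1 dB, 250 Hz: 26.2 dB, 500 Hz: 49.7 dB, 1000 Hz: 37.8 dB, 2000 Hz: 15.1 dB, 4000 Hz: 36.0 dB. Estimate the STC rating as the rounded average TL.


Given TL values at each frequency:
  125 Hz: 38.1 dB
  250 Hz: 26.2 dB
  500 Hz: 49.7 dB
  1000 Hz: 37.8 dB
  2000 Hz: 15.1 dB
  4000 Hz: 36.0 dB
Formula: STC ~ round(average of TL values)
Sum = 38.1 + 26.2 + 49.7 + 37.8 + 15.1 + 36.0 = 202.9
Average = 202.9 / 6 = 33.82
Rounded: 34

34


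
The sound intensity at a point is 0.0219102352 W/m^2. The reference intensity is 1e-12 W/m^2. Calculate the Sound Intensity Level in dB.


Given values:
  I = 0.0219102352 W/m^2
  I_ref = 1e-12 W/m^2
Formula: SIL = 10 * log10(I / I_ref)
Compute ratio: I / I_ref = 21910235200
Compute log10: log10(21910235200) = 10.340647
Multiply: SIL = 10 * 10.340647 = 103.41

103.41 dB


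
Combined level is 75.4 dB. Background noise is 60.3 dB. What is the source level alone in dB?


Given values:
  L_total = 75.4 dB, L_bg = 60.3 dB
Formula: L_source = 10 * log10(10^(L_total/10) - 10^(L_bg/10))
Convert to linear:
  10^(75.4/10) = 34673685.0453
  10^(60.3/10) = 1071519.3052
Difference: 34673685.0453 - 1071519.3052 = 33602165.7401
L_source = 10 * log10(33602165.7401) = 75.26

75.26 dB


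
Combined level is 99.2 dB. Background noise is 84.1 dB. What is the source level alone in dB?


Given values:
  L_total = 99.2 dB, L_bg = 84.1 dB
Formula: L_source = 10 * log10(10^(L_total/10) - 10^(L_bg/10))
Convert to linear:
  10^(99.2/10) = 8317637711.0267
  10^(84.1/10) = 257039578.2769
Difference: 8317637711.0267 - 257039578.2769 = 8060598132.7498
L_source = 10 * log10(8060598132.7498) = 99.06

99.06 dB


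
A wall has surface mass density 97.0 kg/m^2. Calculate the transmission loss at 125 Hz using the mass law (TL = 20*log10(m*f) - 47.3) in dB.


Given values:
  m = 97.0 kg/m^2, f = 125 Hz
Formula: TL = 20 * log10(m * f) - 47.3
Compute m * f = 97.0 * 125 = 12125.0
Compute log10(12125.0) = 4.083682
Compute 20 * 4.083682 = 81.6736
TL = 81.6736 - 47.3 = 34.37

34.37 dB


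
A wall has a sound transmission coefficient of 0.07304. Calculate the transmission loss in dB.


Given values:
  tau = 0.07304
Formula: TL = 10 * log10(1 / tau)
Compute 1 / tau = 1 / 0.07304 = 13.6911
Compute log10(13.6911) = 1.136438
TL = 10 * 1.136438 = 11.36

11.36 dB


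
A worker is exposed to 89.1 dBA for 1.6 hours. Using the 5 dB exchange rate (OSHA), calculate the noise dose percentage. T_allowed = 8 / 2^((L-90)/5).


Given values:
  L = 89.1 dBA, T = 1.6 hours
Formula: T_allowed = 8 / 2^((L - 90) / 5)
Compute exponent: (89.1 - 90) / 5 = -0.18
Compute 2^(-0.18) = 0.882703
T_allowed = 8 / 0.882703 = 9.063071 hours
Dose = (T / T_allowed) * 100
Dose = (1.6 / 9.063071) * 100 = 17.65

17.65 %


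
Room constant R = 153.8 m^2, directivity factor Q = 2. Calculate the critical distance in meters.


Given values:
  R = 153.8 m^2, Q = 2
Formula: d_c = 0.141 * sqrt(Q * R)
Compute Q * R = 2 * 153.8 = 307.6
Compute sqrt(307.6) = 17.5385
d_c = 0.141 * 17.5385 = 2.473

2.473 m


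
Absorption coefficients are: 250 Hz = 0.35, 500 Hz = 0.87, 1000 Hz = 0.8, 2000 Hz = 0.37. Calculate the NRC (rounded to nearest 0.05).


Given values:
  a_250 = 0.35, a_500 = 0.87
  a_1000 = 0.8, a_2000 = 0.37
Formula: NRC = (a250 + a500 + a1000 + a2000) / 4
Sum = 0.35 + 0.87 + 0.8 + 0.37 = 2.39
NRC = 2.39 / 4 = 0.5975
Rounded to nearest 0.05: 0.6

0.6


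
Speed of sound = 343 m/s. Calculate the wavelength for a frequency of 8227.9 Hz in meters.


Given values:
  c = 343 m/s, f = 8227.9 Hz
Formula: lambda = c / f
lambda = 343 / 8227.9
lambda = 0.0417

0.0417 m


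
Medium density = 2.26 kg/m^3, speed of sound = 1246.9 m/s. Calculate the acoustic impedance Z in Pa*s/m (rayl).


Given values:
  rho = 2.26 kg/m^3
  c = 1246.9 m/s
Formula: Z = rho * c
Z = 2.26 * 1246.9
Z = 2817.99

2817.99 rayl


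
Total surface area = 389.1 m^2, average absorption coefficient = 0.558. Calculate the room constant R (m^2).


Given values:
  S = 389.1 m^2, alpha = 0.558
Formula: R = S * alpha / (1 - alpha)
Numerator: 389.1 * 0.558 = 217.1178
Denominator: 1 - 0.558 = 0.442
R = 217.1178 / 0.442 = 491.22

491.22 m^2


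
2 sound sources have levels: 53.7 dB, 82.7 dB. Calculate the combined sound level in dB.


Formula: L_total = 10 * log10( sum(10^(Li/10)) )
  Source 1: 10^(53.7/10) = 234422.8815
  Source 2: 10^(82.7/10) = 186208713.6663
Sum of linear values = 186443136.5478
L_total = 10 * log10(186443136.5478) = 82.71

82.71 dB


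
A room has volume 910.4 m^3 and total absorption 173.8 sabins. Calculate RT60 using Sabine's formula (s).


Given values:
  V = 910.4 m^3
  A = 173.8 sabins
Formula: RT60 = 0.161 * V / A
Numerator: 0.161 * 910.4 = 146.5744
RT60 = 146.5744 / 173.8 = 0.843

0.843 s


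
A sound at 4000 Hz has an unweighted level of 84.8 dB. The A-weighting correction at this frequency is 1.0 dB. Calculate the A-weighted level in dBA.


Given values:
  SPL = 84.8 dB
  A-weighting at 4000 Hz = 1.0 dB
Formula: L_A = SPL + A_weight
L_A = 84.8 + (1.0)
L_A = 85.8

85.8 dBA


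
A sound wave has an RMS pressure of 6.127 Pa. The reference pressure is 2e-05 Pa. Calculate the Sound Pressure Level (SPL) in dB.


Given values:
  p = 6.127 Pa
  p_ref = 2e-05 Pa
Formula: SPL = 20 * log10(p / p_ref)
Compute ratio: p / p_ref = 6.127 / 2e-05 = 306350
Compute log10: log10(306350) = 5.486218
Multiply: SPL = 20 * 5.486218 = 109.72

109.72 dB


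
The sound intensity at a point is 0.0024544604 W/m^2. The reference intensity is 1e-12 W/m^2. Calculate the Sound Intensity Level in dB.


Given values:
  I = 0.0024544604 W/m^2
  I_ref = 1e-12 W/m^2
Formula: SIL = 10 * log10(I / I_ref)
Compute ratio: I / I_ref = 2454460400
Compute log10: log10(2454460400) = 9.389956
Multiply: SIL = 10 * 9.389956 = 93.9

93.9 dB


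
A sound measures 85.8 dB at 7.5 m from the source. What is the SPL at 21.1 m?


Given values:
  SPL1 = 85.8 dB, r1 = 7.5 m, r2 = 21.1 m
Formula: SPL2 = SPL1 - 20 * log10(r2 / r1)
Compute ratio: r2 / r1 = 21.1 / 7.5 = 2.8133
Compute log10: log10(2.8133) = 0.449216
Compute drop: 20 * 0.449216 = 8.9843
SPL2 = 85.8 - 8.9843 = 76.82

76.82 dB


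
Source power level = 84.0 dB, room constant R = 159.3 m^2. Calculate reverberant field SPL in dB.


Given values:
  Lw = 84.0 dB, R = 159.3 m^2
Formula: SPL = Lw + 10 * log10(4 / R)
Compute 4 / R = 4 / 159.3 = 0.02511
Compute 10 * log10(0.02511) = -16.0015
SPL = 84.0 + (-16.0015) = 68.0

68.0 dB


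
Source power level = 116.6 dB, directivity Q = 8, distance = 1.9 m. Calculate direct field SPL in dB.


Given values:
  Lw = 116.6 dB, Q = 8, r = 1.9 m
Formula: SPL = Lw + 10 * log10(Q / (4 * pi * r^2))
Compute 4 * pi * r^2 = 4 * pi * 1.9^2 = 45.3646
Compute Q / denom = 8 / 45.3646 = 0.17634896
Compute 10 * log10(0.17634896) = -7.5363
SPL = 116.6 + (-7.5363) = 109.06

109.06 dB


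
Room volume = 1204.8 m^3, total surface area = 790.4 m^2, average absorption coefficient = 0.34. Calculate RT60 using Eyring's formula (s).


Given values:
  V = 1204.8 m^3, S = 790.4 m^2, alpha = 0.34
Formula: RT60 = 0.161 * V / (-S * ln(1 - alpha))
Compute ln(1 - 0.34) = ln(0.66) = -0.415515
Denominator: -790.4 * -0.415515 = 328.4231
Numerator: 0.161 * 1204.8 = 193.9728
RT60 = 193.9728 / 328.4231 = 0.591

0.591 s


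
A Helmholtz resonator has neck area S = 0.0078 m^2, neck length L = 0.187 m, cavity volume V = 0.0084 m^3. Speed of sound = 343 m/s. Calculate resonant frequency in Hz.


Given values:
  S = 0.0078 m^2, L = 0.187 m, V = 0.0084 m^3, c = 343 m/s
Formula: f = (c / (2*pi)) * sqrt(S / (V * L))
Compute V * L = 0.0084 * 0.187 = 0.0015708
Compute S / (V * L) = 0.0078 / 0.0015708 = 4.9656
Compute sqrt(4.9656) = 2.228363
Compute c / (2*pi) = 343 / 6.283185 = 54.590148
f = 54.590148 * 2.228363 = 121.65

121.65 Hz


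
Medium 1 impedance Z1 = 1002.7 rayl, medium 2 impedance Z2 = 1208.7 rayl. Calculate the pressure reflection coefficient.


Given values:
  Z1 = 1002.7 rayl, Z2 = 1208.7 rayl
Formula: R = (Z2 - Z1) / (Z2 + Z1)
Numerator: Z2 - Z1 = 1208.7 - 1002.7 = 206.0
Denominator: Z2 + Z1 = 1208.7 + 1002.7 = 2211.4
R = 206.0 / 2211.4 = 0.0932

0.0932


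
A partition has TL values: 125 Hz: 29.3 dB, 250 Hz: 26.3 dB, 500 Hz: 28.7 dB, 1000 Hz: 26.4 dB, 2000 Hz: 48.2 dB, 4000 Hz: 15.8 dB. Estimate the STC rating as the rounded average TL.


Given TL values at each frequency:
  125 Hz: 29.3 dB
  250 Hz: 26.3 dB
  500 Hz: 28.7 dB
  1000 Hz: 26.4 dB
  2000 Hz: 48.2 dB
  4000 Hz: 15.8 dB
Formula: STC ~ round(average of TL values)
Sum = 29.3 + 26.3 + 28.7 + 26.4 + 48.2 + 15.8 = 174.7
Average = 174.7 / 6 = 29.12
Rounded: 29

29


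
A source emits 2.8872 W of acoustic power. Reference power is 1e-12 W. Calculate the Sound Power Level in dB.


Given values:
  W = 2.8872 W
  W_ref = 1e-12 W
Formula: SWL = 10 * log10(W / W_ref)
Compute ratio: W / W_ref = 2887200000000
Compute log10: log10(2887200000000) = 12.460477
Multiply: SWL = 10 * 12.460477 = 124.6

124.6 dB


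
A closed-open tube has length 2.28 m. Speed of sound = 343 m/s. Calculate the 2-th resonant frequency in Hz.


Given values:
  Tube type: closed-open, L = 2.28 m, c = 343 m/s, n = 2
Formula: f_n = (2n - 1) * c / (4 * L)
Compute 2n - 1 = 2*2 - 1 = 3
Compute 4 * L = 4 * 2.28 = 9.12
f = 3 * 343 / 9.12
f = 112.83

112.83 Hz


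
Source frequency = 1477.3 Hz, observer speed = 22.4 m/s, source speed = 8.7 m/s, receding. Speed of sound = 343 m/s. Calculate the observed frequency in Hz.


Given values:
  f_s = 1477.3 Hz, v_o = 22.4 m/s, v_s = 8.7 m/s
  Direction: receding
Formula: f_o = f_s * (c - v_o) / (c + v_s)
Numerator: c - v_o = 343 - 22.4 = 320.6
Denominator: c + v_s = 343 + 8.7 = 351.7
f_o = 1477.3 * 320.6 / 351.7 = 1346.67

1346.67 Hz


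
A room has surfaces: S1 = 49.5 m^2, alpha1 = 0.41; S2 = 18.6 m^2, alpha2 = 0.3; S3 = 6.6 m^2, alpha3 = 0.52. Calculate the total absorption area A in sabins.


Given surfaces:
  Surface 1: 49.5 * 0.41 = 20.295
  Surface 2: 18.6 * 0.3 = 5.58
  Surface 3: 6.6 * 0.52 = 3.432
Formula: A = sum(Si * alpha_i)
A = 20.295 + 5.58 + 3.432
A = 29.31

29.31 sabins


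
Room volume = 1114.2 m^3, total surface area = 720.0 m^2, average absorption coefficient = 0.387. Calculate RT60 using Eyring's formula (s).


Given values:
  V = 1114.2 m^3, S = 720.0 m^2, alpha = 0.387
Formula: RT60 = 0.161 * V / (-S * ln(1 - alpha))
Compute ln(1 - 0.387) = ln(0.613) = -0.48939
Denominator: -720.0 * -0.48939 = 352.3608
Numerator: 0.161 * 1114.2 = 179.3862
RT60 = 179.3862 / 352.3608 = 0.509

0.509 s


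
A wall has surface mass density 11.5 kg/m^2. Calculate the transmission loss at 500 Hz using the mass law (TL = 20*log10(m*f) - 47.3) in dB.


Given values:
  m = 11.5 kg/m^2, f = 500 Hz
Formula: TL = 20 * log10(m * f) - 47.3
Compute m * f = 11.5 * 500 = 5750.0
Compute log10(5750.0) = 3.759668
Compute 20 * 3.759668 = 75.1934
TL = 75.1934 - 47.3 = 27.89

27.89 dB


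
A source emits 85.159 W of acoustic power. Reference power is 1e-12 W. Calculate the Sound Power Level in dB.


Given values:
  W = 85.159 W
  W_ref = 1e-12 W
Formula: SWL = 10 * log10(W / W_ref)
Compute ratio: W / W_ref = 85159000000000
Compute log10: log10(85159000000000) = 13.930231
Multiply: SWL = 10 * 13.930231 = 139.3

139.3 dB


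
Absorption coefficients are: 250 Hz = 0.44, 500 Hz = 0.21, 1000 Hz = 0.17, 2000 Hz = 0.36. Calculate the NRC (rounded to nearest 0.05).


Given values:
  a_250 = 0.44, a_500 = 0.21
  a_1000 = 0.17, a_2000 = 0.36
Formula: NRC = (a250 + a500 + a1000 + a2000) / 4
Sum = 0.44 + 0.21 + 0.17 + 0.36 = 1.18
NRC = 1.18 / 4 = 0.295
Rounded to nearest 0.05: 0.3

0.3


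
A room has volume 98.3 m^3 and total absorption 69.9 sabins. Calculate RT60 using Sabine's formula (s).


Given values:
  V = 98.3 m^3
  A = 69.9 sabins
Formula: RT60 = 0.161 * V / A
Numerator: 0.161 * 98.3 = 15.8263
RT60 = 15.8263 / 69.9 = 0.226

0.226 s


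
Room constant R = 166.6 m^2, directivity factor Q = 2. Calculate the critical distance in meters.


Given values:
  R = 166.6 m^2, Q = 2
Formula: d_c = 0.141 * sqrt(Q * R)
Compute Q * R = 2 * 166.6 = 333.2
Compute sqrt(333.2) = 18.2538
d_c = 0.141 * 18.2538 = 2.574

2.574 m


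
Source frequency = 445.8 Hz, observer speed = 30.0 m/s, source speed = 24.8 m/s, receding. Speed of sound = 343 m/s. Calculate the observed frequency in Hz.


Given values:
  f_s = 445.8 Hz, v_o = 30.0 m/s, v_s = 24.8 m/s
  Direction: receding
Formula: f_o = f_s * (c - v_o) / (c + v_s)
Numerator: c - v_o = 343 - 30.0 = 313.0
Denominator: c + v_s = 343 + 24.8 = 367.8
f_o = 445.8 * 313.0 / 367.8 = 379.38

379.38 Hz


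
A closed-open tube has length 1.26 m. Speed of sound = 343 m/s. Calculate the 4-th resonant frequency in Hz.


Given values:
  Tube type: closed-open, L = 1.26 m, c = 343 m/s, n = 4
Formula: f_n = (2n - 1) * c / (4 * L)
Compute 2n - 1 = 2*4 - 1 = 7
Compute 4 * L = 4 * 1.26 = 5.04
f = 7 * 343 / 5.04
f = 476.39

476.39 Hz


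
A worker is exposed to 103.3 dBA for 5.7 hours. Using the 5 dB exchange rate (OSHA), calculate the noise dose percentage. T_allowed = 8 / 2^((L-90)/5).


Given values:
  L = 103.3 dBA, T = 5.7 hours
Formula: T_allowed = 8 / 2^((L - 90) / 5)
Compute exponent: (103.3 - 90) / 5 = 2.66
Compute 2^(2.66) = 6.32033
T_allowed = 8 / 6.32033 = 1.265757 hours
Dose = (T / T_allowed) * 100
Dose = (5.7 / 1.265757) * 100 = 450.32

450.32 %


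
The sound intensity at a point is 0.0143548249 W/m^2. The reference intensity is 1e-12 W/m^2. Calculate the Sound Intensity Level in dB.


Given values:
  I = 0.0143548249 W/m^2
  I_ref = 1e-12 W/m^2
Formula: SIL = 10 * log10(I / I_ref)
Compute ratio: I / I_ref = 14354824900
Compute log10: log10(14354824900) = 10.156998
Multiply: SIL = 10 * 10.156998 = 101.57

101.57 dB


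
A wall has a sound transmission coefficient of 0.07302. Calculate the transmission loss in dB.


Given values:
  tau = 0.07302
Formula: TL = 10 * log10(1 / tau)
Compute 1 / tau = 1 / 0.07302 = 13.6949
Compute log10(13.6949) = 1.136559
TL = 10 * 1.136559 = 11.37

11.37 dB


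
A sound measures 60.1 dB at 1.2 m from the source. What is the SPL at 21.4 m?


Given values:
  SPL1 = 60.1 dB, r1 = 1.2 m, r2 = 21.4 m
Formula: SPL2 = SPL1 - 20 * log10(r2 / r1)
Compute ratio: r2 / r1 = 21.4 / 1.2 = 17.8333
Compute log10: log10(17.8333) = 1.251232
Compute drop: 20 * 1.251232 = 25.0246
SPL2 = 60.1 - 25.0246 = 35.08

35.08 dB


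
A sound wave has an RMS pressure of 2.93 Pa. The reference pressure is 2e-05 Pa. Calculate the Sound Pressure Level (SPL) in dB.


Given values:
  p = 2.93 Pa
  p_ref = 2e-05 Pa
Formula: SPL = 20 * log10(p / p_ref)
Compute ratio: p / p_ref = 2.93 / 2e-05 = 146500
Compute log10: log10(146500) = 5.165838
Multiply: SPL = 20 * 5.165838 = 103.32

103.32 dB


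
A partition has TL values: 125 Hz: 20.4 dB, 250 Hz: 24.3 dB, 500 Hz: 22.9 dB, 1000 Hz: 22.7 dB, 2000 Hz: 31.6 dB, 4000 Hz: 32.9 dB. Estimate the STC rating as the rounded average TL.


Given TL values at each frequency:
  125 Hz: 20.4 dB
  250 Hz: 24.3 dB
  500 Hz: 22.9 dB
  1000 Hz: 22.7 dB
  2000 Hz: 31.6 dB
  4000 Hz: 32.9 dB
Formula: STC ~ round(average of TL values)
Sum = 20.4 + 24.3 + 22.9 + 22.7 + 31.6 + 32.9 = 154.8
Average = 154.8 / 6 = 25.8
Rounded: 26

26


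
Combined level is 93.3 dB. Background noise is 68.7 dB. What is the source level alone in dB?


Given values:
  L_total = 93.3 dB, L_bg = 68.7 dB
Formula: L_source = 10 * log10(10^(L_total/10) - 10^(L_bg/10))
Convert to linear:
  10^(93.3/10) = 2137962089.5022
  10^(68.7/10) = 7413102.413
Difference: 2137962089.5022 - 7413102.413 = 2130548987.0892
L_source = 10 * log10(2130548987.0892) = 93.28

93.28 dB


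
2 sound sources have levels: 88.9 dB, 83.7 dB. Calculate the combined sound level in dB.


Formula: L_total = 10 * log10( sum(10^(Li/10)) )
  Source 1: 10^(88.9/10) = 776247116.6287
  Source 2: 10^(83.7/10) = 234422881.532
Sum of linear values = 1010669998.1607
L_total = 10 * log10(1010669998.1607) = 90.05

90.05 dB


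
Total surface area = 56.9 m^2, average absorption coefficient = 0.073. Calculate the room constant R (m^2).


Given values:
  S = 56.9 m^2, alpha = 0.073
Formula: R = S * alpha / (1 - alpha)
Numerator: 56.9 * 0.073 = 4.1537
Denominator: 1 - 0.073 = 0.927
R = 4.1537 / 0.927 = 4.48

4.48 m^2


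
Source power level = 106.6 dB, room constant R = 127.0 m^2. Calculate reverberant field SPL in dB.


Given values:
  Lw = 106.6 dB, R = 127.0 m^2
Formula: SPL = Lw + 10 * log10(4 / R)
Compute 4 / R = 4 / 127.0 = 0.031496
Compute 10 * log10(0.031496) = -15.0174
SPL = 106.6 + (-15.0174) = 91.58

91.58 dB


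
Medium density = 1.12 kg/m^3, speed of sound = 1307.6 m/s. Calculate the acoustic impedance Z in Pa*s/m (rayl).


Given values:
  rho = 1.12 kg/m^3
  c = 1307.6 m/s
Formula: Z = rho * c
Z = 1.12 * 1307.6
Z = 1464.51

1464.51 rayl


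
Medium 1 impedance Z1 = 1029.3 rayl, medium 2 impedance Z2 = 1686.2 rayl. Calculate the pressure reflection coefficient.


Given values:
  Z1 = 1029.3 rayl, Z2 = 1686.2 rayl
Formula: R = (Z2 - Z1) / (Z2 + Z1)
Numerator: Z2 - Z1 = 1686.2 - 1029.3 = 656.9
Denominator: Z2 + Z1 = 1686.2 + 1029.3 = 2715.5
R = 656.9 / 2715.5 = 0.2419

0.2419


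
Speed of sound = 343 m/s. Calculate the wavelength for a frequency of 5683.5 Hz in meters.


Given values:
  c = 343 m/s, f = 5683.5 Hz
Formula: lambda = c / f
lambda = 343 / 5683.5
lambda = 0.0604

0.0604 m


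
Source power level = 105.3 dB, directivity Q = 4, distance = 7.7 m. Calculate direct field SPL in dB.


Given values:
  Lw = 105.3 dB, Q = 4, r = 7.7 m
Formula: SPL = Lw + 10 * log10(Q / (4 * pi * r^2))
Compute 4 * pi * r^2 = 4 * pi * 7.7^2 = 745.0601
Compute Q / denom = 4 / 745.0601 = 0.00536869
Compute 10 * log10(0.00536869) = -22.7013
SPL = 105.3 + (-22.7013) = 82.6

82.6 dB


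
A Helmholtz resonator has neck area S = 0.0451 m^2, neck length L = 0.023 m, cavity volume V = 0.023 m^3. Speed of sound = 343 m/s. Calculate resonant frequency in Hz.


Given values:
  S = 0.0451 m^2, L = 0.023 m, V = 0.023 m^3, c = 343 m/s
Formula: f = (c / (2*pi)) * sqrt(S / (V * L))
Compute V * L = 0.023 * 0.023 = 0.000529
Compute S / (V * L) = 0.0451 / 0.000529 = 85.2552
Compute sqrt(85.2552) = 9.233374
Compute c / (2*pi) = 343 / 6.283185 = 54.590148
f = 54.590148 * 9.233374 = 504.05

504.05 Hz


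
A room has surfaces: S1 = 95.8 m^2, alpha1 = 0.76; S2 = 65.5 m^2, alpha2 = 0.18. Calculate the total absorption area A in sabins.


Given surfaces:
  Surface 1: 95.8 * 0.76 = 72.808
  Surface 2: 65.5 * 0.18 = 11.79
Formula: A = sum(Si * alpha_i)
A = 72.808 + 11.79
A = 84.6

84.6 sabins


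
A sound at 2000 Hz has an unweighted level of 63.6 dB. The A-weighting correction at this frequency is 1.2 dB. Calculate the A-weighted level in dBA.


Given values:
  SPL = 63.6 dB
  A-weighting at 2000 Hz = 1.2 dB
Formula: L_A = SPL + A_weight
L_A = 63.6 + (1.2)
L_A = 64.8

64.8 dBA


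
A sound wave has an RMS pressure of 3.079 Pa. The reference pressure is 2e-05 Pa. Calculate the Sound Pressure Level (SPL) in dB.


Given values:
  p = 3.079 Pa
  p_ref = 2e-05 Pa
Formula: SPL = 20 * log10(p / p_ref)
Compute ratio: p / p_ref = 3.079 / 2e-05 = 153950
Compute log10: log10(153950) = 5.18738
Multiply: SPL = 20 * 5.18738 = 103.75

103.75 dB
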